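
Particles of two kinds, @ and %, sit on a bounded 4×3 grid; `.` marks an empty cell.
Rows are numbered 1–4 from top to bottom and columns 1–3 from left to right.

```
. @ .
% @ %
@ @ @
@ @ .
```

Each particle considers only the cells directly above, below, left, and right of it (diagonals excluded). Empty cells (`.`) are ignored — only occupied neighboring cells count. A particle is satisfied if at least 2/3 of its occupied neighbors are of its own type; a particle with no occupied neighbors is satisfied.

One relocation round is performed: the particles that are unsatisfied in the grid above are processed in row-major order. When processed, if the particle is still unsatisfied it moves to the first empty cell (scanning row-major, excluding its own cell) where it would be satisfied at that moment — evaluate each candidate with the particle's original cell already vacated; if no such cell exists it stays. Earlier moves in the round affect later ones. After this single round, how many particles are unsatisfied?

Initially unsatisfied (in order): (2,1), (2,2), (2,3), (3,3).
  (2,1): no empty cell satisfies it; stays.
  (2,2) → (4,3).
  (2,3): no empty cell satisfies it; stays.
  (3,3): now satisfied by earlier moves; stays.
Resulting grid:
. @ .
% . %
@ @ @
@ @ @
Unsatisfied now: (2,1), (2,3).

2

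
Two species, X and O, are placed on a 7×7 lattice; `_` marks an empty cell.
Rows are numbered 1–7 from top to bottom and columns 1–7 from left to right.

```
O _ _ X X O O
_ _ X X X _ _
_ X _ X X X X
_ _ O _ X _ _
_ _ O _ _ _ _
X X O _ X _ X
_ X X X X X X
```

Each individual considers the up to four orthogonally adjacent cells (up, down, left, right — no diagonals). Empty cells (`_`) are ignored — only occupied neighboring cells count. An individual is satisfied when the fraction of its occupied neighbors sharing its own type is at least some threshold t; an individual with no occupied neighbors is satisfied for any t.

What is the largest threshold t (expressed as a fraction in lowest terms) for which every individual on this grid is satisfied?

1/3

(1,1)O — no occupied neighbors
(1,4)X 2/2
(1,5)X 2/3
(1,6)O 1/2
(1,7)O 1/1
(2,3)X 1/1
(2,4)X 4/4
(2,5)X 3/3
(3,2)X — no occupied neighbors
(3,4)X 2/2
(3,5)X 4/4
(3,6)X 2/2
(3,7)X 1/1
(4,3)O 1/1
(4,5)X 1/1
(5,3)O 2/2
(6,1)X 1/1
(6,2)X 2/3
(6,3)O 1/3
(6,5)X 1/1
(6,7)X 1/1
(7,2)X 2/2
(7,3)X 2/3
(7,4)X 2/2
(7,5)X 3/3
(7,6)X 2/2
(7,7)X 2/2
The smallest same-type fraction is 1/3 at (6,3), which reduces to 1/3. Any threshold above that leaves this individual unsatisfied.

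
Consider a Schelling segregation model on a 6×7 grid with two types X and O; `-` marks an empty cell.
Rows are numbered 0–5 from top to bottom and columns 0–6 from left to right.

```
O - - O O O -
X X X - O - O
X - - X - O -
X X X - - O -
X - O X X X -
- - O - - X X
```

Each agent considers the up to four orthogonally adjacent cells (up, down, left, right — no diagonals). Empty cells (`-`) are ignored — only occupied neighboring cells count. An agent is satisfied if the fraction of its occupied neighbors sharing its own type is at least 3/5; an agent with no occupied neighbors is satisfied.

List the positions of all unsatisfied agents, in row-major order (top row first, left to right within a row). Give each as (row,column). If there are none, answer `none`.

(0,0)O 0/1 unhappy
(0,3)O 1/1 ok
(0,4)O 3/3 ok
(0,5)O 1/1 ok
(1,0)X 2/3 ok
(1,1)X 2/2 ok
(1,2)X 1/1 ok
(1,4)O 1/1 ok
(1,6)O 0/0 ok
(2,0)X 2/2 ok
(2,3)X 0/0 ok
(2,5)O 1/1 ok
(3,0)X 3/3 ok
(3,1)X 2/2 ok
(3,2)X 1/2 unhappy
(3,5)O 1/2 unhappy
(4,0)X 1/1 ok
(4,2)O 1/3 unhappy
(4,3)X 1/2 unhappy
(4,4)X 2/2 ok
(4,5)X 2/3 ok
(5,2)O 1/1 ok
(5,5)X 2/2 ok
(5,6)X 1/1 ok

(0,0), (3,2), (3,5), (4,2), (4,3)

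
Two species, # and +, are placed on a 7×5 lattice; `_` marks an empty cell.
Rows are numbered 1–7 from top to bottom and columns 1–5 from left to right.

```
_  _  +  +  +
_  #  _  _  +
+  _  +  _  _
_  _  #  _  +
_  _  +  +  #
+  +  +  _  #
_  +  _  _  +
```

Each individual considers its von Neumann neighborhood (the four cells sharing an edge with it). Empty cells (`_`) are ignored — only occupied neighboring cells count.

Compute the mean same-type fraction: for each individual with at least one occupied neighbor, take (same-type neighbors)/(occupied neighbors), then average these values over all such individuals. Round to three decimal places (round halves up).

0.625

(1,3)+ 1/1
(1,4)+ 2/2
(1,5)+ 2/2
(2,2)# — no occupied neighbors
(2,5)+ 1/1
(3,1)+ — no occupied neighbors
(3,3)+ 0/1
(4,3)# 0/2
(4,5)+ 0/1
(5,3)+ 2/3
(5,4)+ 1/2
(5,5)# 1/3
(6,1)+ 1/1
(6,2)+ 3/3
(6,3)+ 2/2
(6,5)# 1/2
(7,2)+ 1/1
(7,5)+ 0/1
Sum over 16 individuals: 1/1 + 2/2 + 2/2 + 1/1 + 0/1 + 0/2 + 0/1 + 2/3 + 1/2 + 1/3 + 1/1 + 3/3 + 2/2 + 1/2 + 1/1 + 0/1 = 10; mean = 10 ÷ 16 = 5/8 = 0.625 → 0.625.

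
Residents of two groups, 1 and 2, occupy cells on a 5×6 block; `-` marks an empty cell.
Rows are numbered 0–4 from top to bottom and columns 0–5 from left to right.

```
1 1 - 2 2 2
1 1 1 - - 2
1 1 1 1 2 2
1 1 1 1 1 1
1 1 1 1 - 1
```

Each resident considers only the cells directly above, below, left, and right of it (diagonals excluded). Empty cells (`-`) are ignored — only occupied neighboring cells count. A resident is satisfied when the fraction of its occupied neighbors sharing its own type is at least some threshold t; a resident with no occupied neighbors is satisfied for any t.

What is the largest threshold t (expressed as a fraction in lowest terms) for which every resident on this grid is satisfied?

1/3

(0,0)1 2/2
(0,1)1 2/2
(0,3)2 1/1
(0,4)2 2/2
(0,5)2 2/2
(1,0)1 3/3
(1,1)1 4/4
(1,2)1 2/2
(1,5)2 2/2
(2,0)1 3/3
(2,1)1 4/4
(2,2)1 4/4
(2,3)1 2/3
(2,4)2 1/3
(2,5)2 2/3
(3,0)1 3/3
(3,1)1 4/4
(3,2)1 4/4
(3,3)1 4/4
(3,4)1 2/3
(3,5)1 2/3
(4,0)1 2/2
(4,1)1 3/3
(4,2)1 3/3
(4,3)1 2/2
(4,5)1 1/1
The smallest same-type fraction is 1/3 at (2,4), which reduces to 1/3. Any threshold above that leaves this resident unsatisfied.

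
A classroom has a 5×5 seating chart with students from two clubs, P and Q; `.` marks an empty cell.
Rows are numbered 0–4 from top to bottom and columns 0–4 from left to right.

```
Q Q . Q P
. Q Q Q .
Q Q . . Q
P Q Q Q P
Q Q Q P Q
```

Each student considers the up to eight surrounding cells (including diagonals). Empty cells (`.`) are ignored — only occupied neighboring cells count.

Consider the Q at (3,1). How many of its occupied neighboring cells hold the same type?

Occupied neighbors of (3,1): (2,0)=Q, (2,1)=Q, (3,0)=P, (3,2)=Q, (4,0)=Q, (4,1)=Q, (4,2)=Q.
Same type (Q): 6 of 7.

6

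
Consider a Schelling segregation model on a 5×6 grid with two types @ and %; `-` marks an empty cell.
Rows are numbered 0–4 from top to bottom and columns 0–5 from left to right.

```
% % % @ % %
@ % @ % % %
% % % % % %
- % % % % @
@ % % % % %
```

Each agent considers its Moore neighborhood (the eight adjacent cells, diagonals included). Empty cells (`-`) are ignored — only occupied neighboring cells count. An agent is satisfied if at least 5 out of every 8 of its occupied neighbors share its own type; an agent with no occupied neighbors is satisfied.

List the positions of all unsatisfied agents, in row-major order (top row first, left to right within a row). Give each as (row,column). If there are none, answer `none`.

(0,1), (0,2), (0,3), (1,0), (1,2), (3,5), (4,0)

(0,0)% 2/3 ok
(0,1)% 3/5 unhappy
(0,2)% 3/5 unhappy
(0,3)@ 1/5 unhappy
(0,4)% 4/5 ok
(0,5)% 3/3 ok
(1,0)@ 0/5 unhappy
(1,1)% 6/8 ok
(1,2)@ 1/8 unhappy
(1,3)% 6/8 ok
(1,4)% 7/8 ok
(1,5)% 5/5 ok
(2,0)% 3/4 ok
(2,1)% 5/7 ok
(2,2)% 7/8 ok
(2,3)% 7/8 ok
(2,4)% 7/8 ok
(2,5)% 4/5 ok
(3,1)% 6/7 ok
(3,2)% 8/8 ok
(3,3)% 8/8 ok
(3,4)% 7/8 ok
(3,5)@ 0/5 unhappy
(4,0)@ 0/2 unhappy
(4,1)% 3/4 ok
(4,2)% 5/5 ok
(4,3)% 5/5 ok
(4,4)% 4/5 ok
(4,5)% 2/3 ok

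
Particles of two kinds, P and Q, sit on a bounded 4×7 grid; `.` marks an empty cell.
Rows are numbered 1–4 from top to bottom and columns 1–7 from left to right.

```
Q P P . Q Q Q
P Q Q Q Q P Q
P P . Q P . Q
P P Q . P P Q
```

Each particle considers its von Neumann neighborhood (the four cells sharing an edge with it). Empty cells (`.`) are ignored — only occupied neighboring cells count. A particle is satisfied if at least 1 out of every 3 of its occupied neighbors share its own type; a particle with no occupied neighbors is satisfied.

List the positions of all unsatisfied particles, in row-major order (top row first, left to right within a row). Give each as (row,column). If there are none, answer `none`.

Row 1: (1,1)Q 0/2 not · (1,2)P 1/3 satisfied · (1,3)P 1/2 satisfied · (1,5)Q 2/2 satisfied · (1,6)Q 2/3 satisfied · (1,7)Q 2/2 satisfied
Row 2: (2,1)P 1/3 satisfied · (2,2)Q 1/4 not · (2,3)Q 2/3 satisfied · (2,4)Q 3/3 satisfied · (2,5)Q 2/4 satisfied · (2,6)P 0/3 not · (2,7)Q 2/3 satisfied
Row 3: (3,1)P 3/3 satisfied · (3,2)P 2/3 satisfied · (3,4)Q 1/2 satisfied · (3,5)P 1/3 satisfied · (3,7)Q 2/2 satisfied
Row 4: (4,1)P 2/2 satisfied · (4,2)P 2/3 satisfied · (4,3)Q 0/1 not · (4,5)P 2/2 satisfied · (4,6)P 1/2 satisfied · (4,7)Q 1/2 satisfied

(1,1), (2,2), (2,6), (4,3)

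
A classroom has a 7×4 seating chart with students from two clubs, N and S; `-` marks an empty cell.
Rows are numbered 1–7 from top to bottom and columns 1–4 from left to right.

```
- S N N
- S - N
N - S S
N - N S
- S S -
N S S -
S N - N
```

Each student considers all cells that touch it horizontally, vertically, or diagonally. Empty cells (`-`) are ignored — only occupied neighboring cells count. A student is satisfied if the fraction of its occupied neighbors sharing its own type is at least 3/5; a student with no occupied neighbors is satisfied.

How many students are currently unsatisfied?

13

Row 1: (1,2)S 1/2 ✗ · (1,3)N 2/4 ✗ · (1,4)N 2/2 ✓
Row 2: (2,2)S 2/4 ✗ · (2,4)N 2/4 ✗
Row 3: (3,1)N 1/2 ✗ · (3,3)S 3/5 ✓ · (3,4)S 2/4 ✗
Row 4: (4,1)N 1/2 ✗ · (4,3)N 0/5 ✗ · (4,4)S 3/4 ✓
Row 5: (5,2)S 3/6 ✗ · (5,3)S 4/5 ✓
Row 6: (6,1)N 1/4 ✗ · (6,2)S 4/6 ✓ · (6,3)S 3/5 ✓
Row 7: (7,1)S 1/3 ✗ · (7,2)N 1/4 ✗ · (7,4)N 0/1 ✗
Unsatisfied: (1,2), (1,3), (2,2), (2,4), (3,1), (3,4), (4,1), (4,3), (5,2), (6,1), (7,1), (7,2), (7,4) — 13 in total.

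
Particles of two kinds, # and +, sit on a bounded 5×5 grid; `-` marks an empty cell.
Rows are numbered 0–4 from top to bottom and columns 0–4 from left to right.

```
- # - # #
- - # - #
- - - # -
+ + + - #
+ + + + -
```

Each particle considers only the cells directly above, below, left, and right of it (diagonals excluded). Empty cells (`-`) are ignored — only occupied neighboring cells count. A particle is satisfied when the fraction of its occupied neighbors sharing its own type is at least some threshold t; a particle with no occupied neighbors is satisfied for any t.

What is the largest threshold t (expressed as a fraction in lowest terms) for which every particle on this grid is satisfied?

1/1

Row 0: (0,1)# — no occupied neighbors · (0,3)# 1/1 · (0,4)# 2/2
Row 1: (1,2)# — no occupied neighbors · (1,4)# 1/1
Row 2: (2,3)# — no occupied neighbors
Row 3: (3,0)+ 2/2 · (3,1)+ 3/3 · (3,2)+ 2/2 · (3,4)# — no occupied neighbors
Row 4: (4,0)+ 2/2 · (4,1)+ 3/3 · (4,2)+ 3/3 · (4,3)+ 1/1
The smallest same-type fraction is 1/1 at (0,3), which reduces to 1/1. Any threshold above that leaves this particle unsatisfied.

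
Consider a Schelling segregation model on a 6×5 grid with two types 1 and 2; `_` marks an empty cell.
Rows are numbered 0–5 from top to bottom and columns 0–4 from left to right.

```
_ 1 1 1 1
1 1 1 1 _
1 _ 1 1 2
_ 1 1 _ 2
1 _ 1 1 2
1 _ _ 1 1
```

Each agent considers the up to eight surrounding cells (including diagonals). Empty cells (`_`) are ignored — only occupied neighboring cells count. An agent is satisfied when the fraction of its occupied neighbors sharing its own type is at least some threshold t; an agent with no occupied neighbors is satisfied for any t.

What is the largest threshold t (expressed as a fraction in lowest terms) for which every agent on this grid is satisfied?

1/4

Row 0: (0,1)1 4/4 · (0,2)1 5/5 · (0,3)1 4/4 · (0,4)1 2/2
Row 1: (1,0)1 3/3 · (1,1)1 6/6 · (1,2)1 7/7 · (1,3)1 6/7
Row 2: (2,0)1 3/3 · (2,2)1 6/6 · (2,3)1 4/6 · (2,4)2 1/3
Row 3: (3,1)1 5/5 · (3,2)1 5/5 · (3,4)2 2/4
Row 4: (4,0)1 2/2 · (4,2)1 4/4 · (4,3)1 4/6 · (4,4)2 1/4
Row 5: (5,0)1 1/1 · (5,3)1 3/4 · (5,4)1 2/3
The smallest same-type fraction is 1/4 at (4,4), which reduces to 1/4. Any threshold above that leaves this agent unsatisfied.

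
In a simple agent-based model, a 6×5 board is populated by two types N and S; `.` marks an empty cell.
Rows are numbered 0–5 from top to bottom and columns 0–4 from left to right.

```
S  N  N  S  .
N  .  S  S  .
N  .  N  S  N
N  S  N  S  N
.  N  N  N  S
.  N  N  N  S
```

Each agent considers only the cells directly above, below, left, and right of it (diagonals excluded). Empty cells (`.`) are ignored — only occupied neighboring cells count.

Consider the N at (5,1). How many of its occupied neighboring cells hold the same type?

2

Occupied neighbors of (5,1): (4,1)=N, (5,2)=N.
Same type (N): 2 of 2.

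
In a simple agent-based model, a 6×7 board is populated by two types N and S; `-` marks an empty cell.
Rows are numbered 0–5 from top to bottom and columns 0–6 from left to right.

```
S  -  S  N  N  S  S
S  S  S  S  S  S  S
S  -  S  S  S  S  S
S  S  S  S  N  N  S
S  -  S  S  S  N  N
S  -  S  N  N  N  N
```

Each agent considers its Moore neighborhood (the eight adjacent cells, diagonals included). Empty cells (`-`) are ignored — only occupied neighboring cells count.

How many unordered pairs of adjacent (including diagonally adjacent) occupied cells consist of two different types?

29

Scan each occupied cell's neighbors to the right and below (and the two forward diagonals) so each pair is counted once.
Row 0: S(0,0)–S(1,0)= S(0,0)–S(1,1)= S(0,2)–N(0,3)≠ S(0,2)–S(1,2)= S(0,2)–S(1,3)= S(0,2)–S(1,1)= N(0,3)–N(0,4)= N(0,3)–S(1,3)≠ N(0,3)–S(1,4)≠ N(0,3)–S(1,2)≠ N(0,4)–S(0,5)≠ N(0,4)–S(1,4)≠ N(0,4)–S(1,5)≠ N(0,4)–S(1,3)≠ S(0,5)–S(0,6)= S(0,5)–S(1,5)= S(0,5)–S(1,6)= S(0,5)–S(1,4)= S(0,6)–S(1,6)= S(0,6)–S(1,5)=  → 8/20 unlike.
Row 1: S(1,0)–S(1,1)= S(1,0)–S(2,0)= S(1,1)–S(1,2)= S(1,1)–S(2,2)= S(1,1)–S(2,0)= S(1,2)–S(1,3)= S(1,2)–S(2,2)= S(1,2)–S(2,3)= S(1,3)–S(1,4)= S(1,3)–S(2,3)= S(1,3)–S(2,4)= S(1,3)–S(2,2)= S(1,4)–S(1,5)= S(1,4)–S(2,4)= S(1,4)–S(2,5)= S(1,4)–S(2,3)= S(1,5)–S(1,6)= S(1,5)–S(2,5)= S(1,5)–S(2,6)= S(1,5)–S(2,4)= S(1,6)–S(2,6)= S(1,6)–S(2,5)=  → 0/22 unlike.
Row 2: S(2,0)–S(3,0)= S(2,0)–S(3,1)= S(2,2)–S(2,3)= S(2,2)–S(3,2)= S(2,2)–S(3,3)= S(2,2)–S(3,1)= S(2,3)–S(2,4)= S(2,3)–S(3,3)= S(2,3)–N(3,4)≠ S(2,3)–S(3,2)= S(2,4)–S(2,5)= S(2,4)–N(3,4)≠ S(2,4)–N(3,5)≠ S(2,4)–S(3,3)= S(2,5)–S(2,6)= S(2,5)–N(3,5)≠ S(2,5)–S(3,6)= S(2,5)–N(3,4)≠ S(2,6)–S(3,6)= S(2,6)–N(3,5)≠  → 6/20 unlike.
Row 3: S(3,0)–S(3,1)= S(3,0)–S(4,0)= S(3,1)–S(3,2)= S(3,1)–S(4,2)= S(3,1)–S(4,0)= S(3,2)–S(3,3)= S(3,2)–S(4,2)= S(3,2)–S(4,3)= S(3,3)–N(3,4)≠ S(3,3)–S(4,3)= S(3,3)–S(4,4)= S(3,3)–S(4,2)= N(3,4)–N(3,5)= N(3,4)–S(4,4)≠ N(3,4)–N(4,5)= N(3,4)–S(4,3)≠ N(3,5)–S(3,6)≠ N(3,5)–N(4,5)= N(3,5)–N(4,6)= N(3,5)–S(4,4)≠ S(3,6)–N(4,6)≠ S(3,6)–N(4,5)≠  → 7/22 unlike.
Row 4: S(4,0)–S(5,0)= S(4,2)–S(4,3)= S(4,2)–S(5,2)= S(4,2)–N(5,3)≠ S(4,3)–S(4,4)= S(4,3)–N(5,3)≠ S(4,3)–N(5,4)≠ S(4,3)–S(5,2)= S(4,4)–N(4,5)≠ S(4,4)–N(5,4)≠ S(4,4)–N(5,5)≠ S(4,4)–N(5,3)≠ N(4,5)–N(4,6)= N(4,5)–N(5,5)= N(4,5)–N(5,6)= N(4,5)–N(5,4)= N(4,6)–N(5,6)= N(4,6)–N(5,5)=  → 7/18 unlike.
Row 5: S(5,2)–N(5,3)≠ N(5,3)–N(5,4)= N(5,4)–N(5,5)= N(5,5)–N(5,6)=  → 1/4 unlike.
Total adjacent occupied pairs: 106; unlike-type pairs: 29.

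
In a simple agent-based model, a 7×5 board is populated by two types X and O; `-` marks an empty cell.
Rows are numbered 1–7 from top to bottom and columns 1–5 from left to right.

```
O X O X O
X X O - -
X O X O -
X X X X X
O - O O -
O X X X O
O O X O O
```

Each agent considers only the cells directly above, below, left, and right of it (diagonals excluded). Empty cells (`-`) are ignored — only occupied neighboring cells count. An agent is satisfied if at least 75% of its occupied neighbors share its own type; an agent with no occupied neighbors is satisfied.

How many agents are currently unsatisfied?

(1,1)O 0/2 ✗
(1,2)X 1/3 ✗
(1,3)O 1/3 ✗
(1,4)X 0/2 ✗
(1,5)O 0/1 ✗
(2,1)X 2/3 ✗
(2,2)X 2/4 ✗
(2,3)O 1/3 ✗
(3,1)X 2/3 ✗
(3,2)O 0/4 ✗
(3,3)X 1/4 ✗
(3,4)O 0/2 ✗
(4,1)X 2/3 ✗
(4,2)X 2/3 ✗
(4,3)X 3/4 ✓
(4,4)X 2/4 ✗
(4,5)X 1/1 ✓
(5,1)O 1/2 ✗
(5,3)O 1/3 ✗
(5,4)O 1/3 ✗
(6,1)O 2/3 ✗
(6,2)X 1/3 ✗
(6,3)X 3/4 ✓
(6,4)X 1/4 ✗
(6,5)O 1/2 ✗
(7,1)O 2/2 ✓
(7,2)O 1/3 ✗
(7,3)X 1/3 ✗
(7,4)O 1/3 ✗
(7,5)O 2/2 ✓
Unsatisfied: (1,1), (1,2), (1,3), (1,4), (1,5), (2,1), (2,2), (2,3), (3,1), (3,2), (3,3), (3,4), (4,1), (4,2), (4,4), (5,1), (5,3), (5,4), (6,1), (6,2), (6,4), (6,5), (7,2), (7,3), (7,4) — 25 in total.

25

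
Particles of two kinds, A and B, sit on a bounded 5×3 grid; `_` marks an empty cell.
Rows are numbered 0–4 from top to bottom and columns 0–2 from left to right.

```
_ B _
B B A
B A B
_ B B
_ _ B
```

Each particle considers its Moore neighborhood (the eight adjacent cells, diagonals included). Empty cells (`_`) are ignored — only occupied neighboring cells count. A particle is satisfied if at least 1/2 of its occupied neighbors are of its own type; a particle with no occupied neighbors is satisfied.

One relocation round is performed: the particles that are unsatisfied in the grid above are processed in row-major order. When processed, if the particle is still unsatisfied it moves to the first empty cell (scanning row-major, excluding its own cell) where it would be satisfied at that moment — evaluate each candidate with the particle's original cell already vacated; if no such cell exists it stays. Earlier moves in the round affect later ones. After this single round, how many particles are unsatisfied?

Initially unsatisfied (in order): (1,2), (2,1).
  (1,2): no empty cell satisfies it; stays.
  (2,1): no empty cell satisfies it; stays.
Resulting grid:
_ B _
B B A
B A B
_ B B
_ _ B
Unsatisfied now: (1,2), (2,1).

2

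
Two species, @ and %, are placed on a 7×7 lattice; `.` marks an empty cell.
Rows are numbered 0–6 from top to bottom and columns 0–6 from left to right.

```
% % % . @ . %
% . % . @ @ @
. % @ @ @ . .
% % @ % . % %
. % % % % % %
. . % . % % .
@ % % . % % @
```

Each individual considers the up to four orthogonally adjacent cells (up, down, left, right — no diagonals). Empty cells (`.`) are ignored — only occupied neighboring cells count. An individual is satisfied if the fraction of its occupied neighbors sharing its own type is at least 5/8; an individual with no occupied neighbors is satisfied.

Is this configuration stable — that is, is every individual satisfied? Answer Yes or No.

No

(0,0)% 2/2 satisfied
(0,1)% 2/2 satisfied
(0,2)% 2/2 satisfied
(0,4)@ 1/1 satisfied
(0,6)% 0/1 not
(1,0)% 1/1 satisfied
(1,2)% 1/2 not
(1,4)@ 3/3 satisfied
(1,5)@ 2/2 satisfied
(1,6)@ 1/2 not
(2,1)% 1/2 not
(2,2)@ 2/4 not
(2,3)@ 2/3 satisfied
(2,4)@ 2/2 satisfied
(3,0)% 1/1 satisfied
(3,1)% 3/4 satisfied
(3,2)@ 1/4 not
(3,3)% 1/3 not
(3,5)% 2/2 satisfied
(3,6)% 2/2 satisfied
(4,1)% 2/2 satisfied
(4,2)% 3/4 satisfied
(4,3)% 3/3 satisfied
(4,4)% 3/3 satisfied
(4,5)% 4/4 satisfied
(4,6)% 2/2 satisfied
(5,2)% 2/2 satisfied
(5,4)% 3/3 satisfied
(5,5)% 3/3 satisfied
(6,0)@ 0/1 not
(6,1)% 1/2 not
(6,2)% 2/2 satisfied
(6,4)% 2/2 satisfied
(6,5)% 2/3 satisfied
(6,6)@ 0/1 not
For instance (0,6) has only 0/1 same-type neighbors, below 5/8.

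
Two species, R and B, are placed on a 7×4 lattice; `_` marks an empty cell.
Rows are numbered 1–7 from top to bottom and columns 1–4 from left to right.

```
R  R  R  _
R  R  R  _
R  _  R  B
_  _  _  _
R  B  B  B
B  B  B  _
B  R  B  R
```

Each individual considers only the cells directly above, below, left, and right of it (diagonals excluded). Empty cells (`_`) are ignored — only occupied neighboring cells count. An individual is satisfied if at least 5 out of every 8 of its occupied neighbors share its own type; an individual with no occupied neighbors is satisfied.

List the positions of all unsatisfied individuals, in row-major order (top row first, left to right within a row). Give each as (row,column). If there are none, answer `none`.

(1,1)R 2/2 ✓
(1,2)R 3/3 ✓
(1,3)R 2/2 ✓
(2,1)R 3/3 ✓
(2,2)R 3/3 ✓
(2,3)R 3/3 ✓
(3,1)R 1/1 ✓
(3,3)R 1/2 ✗
(3,4)B 0/1 ✗
(5,1)R 0/2 ✗
(5,2)B 2/3 ✓
(5,3)B 3/3 ✓
(5,4)B 1/1 ✓
(6,1)B 2/3 ✓
(6,2)B 3/4 ✓
(6,3)B 3/3 ✓
(7,1)B 1/2 ✗
(7,2)R 0/3 ✗
(7,3)B 1/3 ✗
(7,4)R 0/1 ✗

(3,3), (3,4), (5,1), (7,1), (7,2), (7,3), (7,4)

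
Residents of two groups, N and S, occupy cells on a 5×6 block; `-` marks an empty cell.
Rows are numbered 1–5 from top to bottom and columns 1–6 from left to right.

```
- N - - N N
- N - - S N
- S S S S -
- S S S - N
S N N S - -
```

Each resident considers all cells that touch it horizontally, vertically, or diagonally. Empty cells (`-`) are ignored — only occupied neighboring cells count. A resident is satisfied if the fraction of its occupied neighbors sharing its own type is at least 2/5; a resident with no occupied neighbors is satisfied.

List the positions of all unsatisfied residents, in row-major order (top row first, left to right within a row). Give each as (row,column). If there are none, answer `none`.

Row 1: (1,2)N 1/1 ok · (1,5)N 2/3 ok · (1,6)N 2/3 ok
Row 2: (2,2)N 1/3 unhappy · (2,5)S 2/5 ok · (2,6)N 2/4 ok
Row 3: (3,2)S 3/4 ok · (3,3)S 5/6 ok · (3,4)S 5/5 ok · (3,5)S 3/5 ok
Row 4: (4,2)S 4/6 ok · (4,3)S 6/8 ok · (4,4)S 5/6 ok · (4,6)N 0/1 unhappy
Row 5: (5,1)S 1/2 ok · (5,2)N 1/4 unhappy · (5,3)N 1/5 unhappy · (5,4)S 2/3 ok

(2,2), (4,6), (5,2), (5,3)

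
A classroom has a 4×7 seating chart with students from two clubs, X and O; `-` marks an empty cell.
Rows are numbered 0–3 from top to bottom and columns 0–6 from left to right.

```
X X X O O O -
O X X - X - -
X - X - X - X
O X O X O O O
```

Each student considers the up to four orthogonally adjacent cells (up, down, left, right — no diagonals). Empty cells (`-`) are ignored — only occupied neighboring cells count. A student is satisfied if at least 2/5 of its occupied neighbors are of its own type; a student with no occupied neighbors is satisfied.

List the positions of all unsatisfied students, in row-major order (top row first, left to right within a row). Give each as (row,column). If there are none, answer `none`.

(1,0), (2,0), (2,6), (3,0), (3,1), (3,2), (3,3), (3,4)

Row 0: (0,0)X 1/2 satisfied · (0,1)X 3/3 satisfied · (0,2)X 2/3 satisfied · (0,3)O 1/2 satisfied · (0,4)O 2/3 satisfied · (0,5)O 1/1 satisfied
Row 1: (1,0)O 0/3 not · (1,1)X 2/3 satisfied · (1,2)X 3/3 satisfied · (1,4)X 1/2 satisfied
Row 2: (2,0)X 0/2 not · (2,2)X 1/2 satisfied · (2,4)X 1/2 satisfied · (2,6)X 0/1 not
Row 3: (3,0)O 0/2 not · (3,1)X 0/2 not · (3,2)O 0/3 not · (3,3)X 0/2 not · (3,4)O 1/3 not · (3,5)O 2/2 satisfied · (3,6)O 1/2 satisfied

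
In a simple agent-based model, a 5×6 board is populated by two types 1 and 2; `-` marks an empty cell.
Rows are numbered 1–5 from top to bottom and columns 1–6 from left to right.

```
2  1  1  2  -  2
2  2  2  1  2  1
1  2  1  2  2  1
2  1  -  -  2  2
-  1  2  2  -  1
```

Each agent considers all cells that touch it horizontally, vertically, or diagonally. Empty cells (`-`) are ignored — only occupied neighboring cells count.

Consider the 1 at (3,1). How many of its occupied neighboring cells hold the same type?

Occupied neighbors of (3,1): (2,1)=2, (2,2)=2, (3,2)=2, (4,1)=2, (4,2)=1.
Same type (1): 1 of 5.

1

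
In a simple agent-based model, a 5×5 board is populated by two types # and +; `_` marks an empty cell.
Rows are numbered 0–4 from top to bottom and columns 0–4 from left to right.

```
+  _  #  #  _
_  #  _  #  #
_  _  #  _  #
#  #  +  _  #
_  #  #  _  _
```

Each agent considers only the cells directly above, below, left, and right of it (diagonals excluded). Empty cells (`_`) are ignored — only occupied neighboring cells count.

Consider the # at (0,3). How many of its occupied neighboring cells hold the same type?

2

Occupied neighbors of (0,3): (1,3)=#, (0,2)=#.
Same type (#): 2 of 2.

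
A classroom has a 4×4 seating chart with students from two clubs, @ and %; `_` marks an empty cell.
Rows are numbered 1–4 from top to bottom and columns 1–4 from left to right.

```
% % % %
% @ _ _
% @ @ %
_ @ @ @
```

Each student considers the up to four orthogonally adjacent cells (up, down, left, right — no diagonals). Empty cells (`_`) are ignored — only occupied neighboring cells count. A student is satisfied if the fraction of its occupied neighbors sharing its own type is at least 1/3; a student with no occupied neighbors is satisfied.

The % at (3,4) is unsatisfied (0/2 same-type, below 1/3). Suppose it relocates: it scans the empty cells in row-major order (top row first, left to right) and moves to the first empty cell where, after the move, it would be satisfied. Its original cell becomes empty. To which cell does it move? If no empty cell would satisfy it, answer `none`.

Vacating (3,4). Empty cells in order:
  (2,3): 1/3 same-type → satisfied — stop here.

(2,3)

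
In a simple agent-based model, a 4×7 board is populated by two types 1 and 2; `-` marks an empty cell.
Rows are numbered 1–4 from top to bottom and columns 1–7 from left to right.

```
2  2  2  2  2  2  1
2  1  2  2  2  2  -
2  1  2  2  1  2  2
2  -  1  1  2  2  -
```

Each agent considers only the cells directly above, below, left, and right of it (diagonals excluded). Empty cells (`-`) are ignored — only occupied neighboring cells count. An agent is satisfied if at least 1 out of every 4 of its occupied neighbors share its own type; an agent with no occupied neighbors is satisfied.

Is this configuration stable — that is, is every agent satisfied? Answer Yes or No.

Row 1: (1,1)2 2/2 ok · (1,2)2 2/3 ok · (1,3)2 3/3 ok · (1,4)2 3/3 ok · (1,5)2 3/3 ok · (1,6)2 2/3 ok · (1,7)1 0/1 unhappy
Row 2: (2,1)2 2/3 ok · (2,2)1 1/4 ok · (2,3)2 3/4 ok · (2,4)2 4/4 ok · (2,5)2 3/4 ok · (2,6)2 3/3 ok
Row 3: (3,1)2 2/3 ok · (3,2)1 1/3 ok · (3,3)2 2/4 ok · (3,4)2 2/4 ok · (3,5)1 0/4 unhappy · (3,6)2 3/4 ok · (3,7)2 1/1 ok
Row 4: (4,1)2 1/1 ok · (4,3)1 1/2 ok · (4,4)1 1/3 ok · (4,5)2 1/3 ok · (4,6)2 2/2 ok
For instance (1,7) has only 0/1 same-type neighbors, below 1/4.

No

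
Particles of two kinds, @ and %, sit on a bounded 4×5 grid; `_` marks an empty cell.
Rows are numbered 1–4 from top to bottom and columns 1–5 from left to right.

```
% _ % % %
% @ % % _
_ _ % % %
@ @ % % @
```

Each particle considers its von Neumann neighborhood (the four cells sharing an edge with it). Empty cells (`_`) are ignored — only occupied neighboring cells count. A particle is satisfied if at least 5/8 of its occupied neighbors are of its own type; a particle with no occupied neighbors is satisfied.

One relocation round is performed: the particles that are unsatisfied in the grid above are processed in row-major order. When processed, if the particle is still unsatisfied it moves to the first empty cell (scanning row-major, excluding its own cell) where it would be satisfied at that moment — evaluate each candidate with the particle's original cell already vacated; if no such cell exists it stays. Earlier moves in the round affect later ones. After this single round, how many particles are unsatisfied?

2

Initially unsatisfied (in order): (2,1), (2,2), (3,5), (4,2), (4,5).
  (2,1) → (1,2).
  (2,2) → (3,1).
  (3,5) → (2,2).
  (4,2): no empty cell satisfies it; stays.
  (4,5): no empty cell satisfies it; stays.
Resulting grid:
% % % % %
_ % % % _
@ _ % % _
@ @ % % @
Unsatisfied now: (4,2), (4,5).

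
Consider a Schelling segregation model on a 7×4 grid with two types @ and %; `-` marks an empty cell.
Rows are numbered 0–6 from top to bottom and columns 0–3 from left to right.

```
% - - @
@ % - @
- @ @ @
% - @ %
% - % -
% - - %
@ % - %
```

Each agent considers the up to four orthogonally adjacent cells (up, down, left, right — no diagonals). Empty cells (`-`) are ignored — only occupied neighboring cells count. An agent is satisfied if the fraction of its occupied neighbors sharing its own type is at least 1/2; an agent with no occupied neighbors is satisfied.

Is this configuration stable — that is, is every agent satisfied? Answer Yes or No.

Row 0: (0,0)% 0/1 ✗ · (0,3)@ 1/1 ✓
Row 1: (1,0)@ 0/2 ✗ · (1,1)% 0/2 ✗ · (1,3)@ 2/2 ✓
Row 2: (2,1)@ 1/2 ✓ · (2,2)@ 3/3 ✓ · (2,3)@ 2/3 ✓
Row 3: (3,0)% 1/1 ✓ · (3,2)@ 1/3 ✗ · (3,3)% 0/2 ✗
Row 4: (4,0)% 2/2 ✓ · (4,2)% 0/1 ✗
Row 5: (5,0)% 1/2 ✓ · (5,3)% 1/1 ✓
Row 6: (6,0)@ 0/2 ✗ · (6,1)% 0/1 ✗ · (6,3)% 1/1 ✓
For instance (0,0) has only 0/1 same-type neighbors, below 1/2.

No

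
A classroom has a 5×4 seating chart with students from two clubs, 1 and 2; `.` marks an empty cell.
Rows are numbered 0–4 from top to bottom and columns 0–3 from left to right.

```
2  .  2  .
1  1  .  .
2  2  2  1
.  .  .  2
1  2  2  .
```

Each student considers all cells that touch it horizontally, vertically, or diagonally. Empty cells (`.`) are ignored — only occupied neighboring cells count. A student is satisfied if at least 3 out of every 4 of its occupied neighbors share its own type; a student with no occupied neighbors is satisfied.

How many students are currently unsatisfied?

Row 0: (0,0)2 0/2 not · (0,2)2 0/1 not
Row 1: (1,0)1 1/4 not · (1,1)1 1/6 not
Row 2: (2,0)2 1/3 not · (2,1)2 2/4 not · (2,2)2 2/4 not · (2,3)1 0/2 not
Row 3: (3,3)2 2/3 not
Row 4: (4,0)1 0/1 not · (4,1)2 1/2 not · (4,2)2 2/2 satisfied
Unsatisfied: (0,0), (0,2), (1,0), (1,1), (2,0), (2,1), (2,2), (2,3), (3,3), (4,0), (4,1) — 11 in total.

11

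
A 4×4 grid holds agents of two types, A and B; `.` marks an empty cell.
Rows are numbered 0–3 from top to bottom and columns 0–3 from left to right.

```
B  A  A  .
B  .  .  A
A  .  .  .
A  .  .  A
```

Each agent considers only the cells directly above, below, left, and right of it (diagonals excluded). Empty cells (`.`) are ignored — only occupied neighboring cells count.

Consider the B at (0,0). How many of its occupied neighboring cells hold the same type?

1

Occupied neighbors of (0,0): (1,0)=B, (0,1)=A.
Same type (B): 1 of 2.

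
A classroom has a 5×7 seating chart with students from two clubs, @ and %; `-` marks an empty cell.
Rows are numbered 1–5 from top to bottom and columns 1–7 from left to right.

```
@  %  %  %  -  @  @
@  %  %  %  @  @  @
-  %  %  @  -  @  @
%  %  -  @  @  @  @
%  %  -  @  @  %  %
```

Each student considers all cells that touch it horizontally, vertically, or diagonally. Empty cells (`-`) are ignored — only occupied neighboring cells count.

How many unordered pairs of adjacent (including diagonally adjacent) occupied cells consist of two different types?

17

Scan each occupied cell's neighbors to the right and below (and the two forward diagonals) so each pair is counted once.
Row 1: @(1,1)–%(1,2)≠ @(1,1)–@(2,1)= @(1,1)–%(2,2)≠ %(1,2)–%(1,3)= %(1,2)–%(2,2)= %(1,2)–%(2,3)= %(1,2)–@(2,1)≠ %(1,3)–%(1,4)= %(1,3)–%(2,3)= %(1,3)–%(2,4)= %(1,3)–%(2,2)= %(1,4)–%(2,4)= %(1,4)–@(2,5)≠ %(1,4)–%(2,3)= @(1,6)–@(1,7)= @(1,6)–@(2,6)= @(1,6)–@(2,7)= @(1,6)–@(2,5)= @(1,7)–@(2,7)= @(1,7)–@(2,6)=  → 4/20 unlike.
Row 2: @(2,1)–%(2,2)≠ @(2,1)–%(3,2)≠ %(2,2)–%(2,3)= %(2,2)–%(3,2)= %(2,2)–%(3,3)= %(2,3)–%(2,4)= %(2,3)–%(3,3)= %(2,3)–@(3,4)≠ %(2,3)–%(3,2)= %(2,4)–@(2,5)≠ %(2,4)–@(3,4)≠ %(2,4)–%(3,3)= @(2,5)–@(2,6)= @(2,5)–@(3,6)= @(2,5)–@(3,4)= @(2,6)–@(2,7)= @(2,6)–@(3,6)= @(2,6)–@(3,7)= @(2,7)–@(3,7)= @(2,7)–@(3,6)=  → 5/20 unlike.
Row 3: %(3,2)–%(3,3)= %(3,2)–%(4,2)= %(3,2)–%(4,1)= %(3,3)–@(3,4)≠ %(3,3)–@(4,4)≠ %(3,3)–%(4,2)= @(3,4)–@(4,4)= @(3,4)–@(4,5)= @(3,6)–@(3,7)= @(3,6)–@(4,6)= @(3,6)–@(4,7)= @(3,6)–@(4,5)= @(3,7)–@(4,7)= @(3,7)–@(4,6)=  → 2/14 unlike.
Row 4: %(4,1)–%(4,2)= %(4,1)–%(5,1)= %(4,1)–%(5,2)= %(4,2)–%(5,2)= %(4,2)–%(5,1)= @(4,4)–@(4,5)= @(4,4)–@(5,4)= @(4,4)–@(5,5)= @(4,5)–@(4,6)= @(4,5)–@(5,5)= @(4,5)–%(5,6)≠ @(4,5)–@(5,4)= @(4,6)–@(4,7)= @(4,6)–%(5,6)≠ @(4,6)–%(5,7)≠ @(4,6)–@(5,5)= @(4,7)–%(5,7)≠ @(4,7)–%(5,6)≠  → 5/18 unlike.
Row 5: %(5,1)–%(5,2)= @(5,4)–@(5,5)= @(5,5)–%(5,6)≠ %(5,6)–%(5,7)=  → 1/4 unlike.
Total adjacent occupied pairs: 76; unlike-type pairs: 17.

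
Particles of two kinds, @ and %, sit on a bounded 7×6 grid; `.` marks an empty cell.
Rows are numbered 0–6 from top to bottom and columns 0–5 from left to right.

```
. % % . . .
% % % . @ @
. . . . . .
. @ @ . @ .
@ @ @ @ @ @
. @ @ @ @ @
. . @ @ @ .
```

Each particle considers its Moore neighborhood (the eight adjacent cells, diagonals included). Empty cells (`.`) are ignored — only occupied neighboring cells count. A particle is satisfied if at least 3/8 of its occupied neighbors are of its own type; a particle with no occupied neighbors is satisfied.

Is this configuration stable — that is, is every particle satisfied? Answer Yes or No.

Yes

Row 0: (0,1)% 4/4 ok · (0,2)% 3/3 ok
Row 1: (1,0)% 2/2 ok · (1,1)% 4/4 ok · (1,2)% 3/3 ok · (1,4)@ 1/1 ok · (1,5)@ 1/1 ok
Row 3: (3,1)@ 4/4 ok · (3,2)@ 4/4 ok · (3,4)@ 3/3 ok
Row 4: (4,0)@ 3/3 ok · (4,1)@ 6/6 ok · (4,2)@ 7/7 ok · (4,3)@ 7/7 ok · (4,4)@ 6/6 ok · (4,5)@ 4/4 ok
Row 5: (5,1)@ 5/5 ok · (5,2)@ 7/7 ok · (5,3)@ 8/8 ok · (5,4)@ 7/7 ok · (5,5)@ 4/4 ok
Row 6: (6,2)@ 4/4 ok · (6,3)@ 5/5 ok · (6,4)@ 4/4 ok
All meet the threshold, so the configuration is stable.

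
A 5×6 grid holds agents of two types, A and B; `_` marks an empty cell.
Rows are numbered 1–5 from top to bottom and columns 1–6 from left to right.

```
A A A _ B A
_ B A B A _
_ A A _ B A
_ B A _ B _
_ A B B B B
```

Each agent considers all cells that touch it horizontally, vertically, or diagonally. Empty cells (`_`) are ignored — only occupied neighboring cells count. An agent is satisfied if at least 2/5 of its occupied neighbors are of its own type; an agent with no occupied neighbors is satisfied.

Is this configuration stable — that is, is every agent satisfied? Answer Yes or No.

No

(1,1)A 1/2 satisfied
(1,2)A 3/4 satisfied
(1,3)A 2/4 satisfied
(1,5)B 1/3 not
(1,6)A 1/2 satisfied
(2,2)B 0/6 not
(2,3)A 4/6 satisfied
(2,4)B 2/6 not
(2,5)A 2/5 satisfied
(3,2)A 3/5 satisfied
(3,3)A 3/6 satisfied
(3,5)B 2/4 satisfied
(3,6)A 1/3 not
(4,2)B 1/5 not
(4,3)A 3/6 satisfied
(4,5)B 4/5 satisfied
(5,2)A 1/3 not
(5,3)B 2/4 satisfied
(5,4)B 3/4 satisfied
(5,5)B 3/3 satisfied
(5,6)B 2/2 satisfied
For instance (1,5) has only 1/3 same-type neighbors, below 2/5.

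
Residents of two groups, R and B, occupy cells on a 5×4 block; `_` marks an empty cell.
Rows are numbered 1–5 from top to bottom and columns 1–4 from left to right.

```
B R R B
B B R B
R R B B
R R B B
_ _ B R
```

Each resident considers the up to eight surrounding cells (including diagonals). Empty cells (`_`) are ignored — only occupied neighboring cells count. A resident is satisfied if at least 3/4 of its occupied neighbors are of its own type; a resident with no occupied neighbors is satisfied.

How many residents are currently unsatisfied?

15

(1,1)B 2/3 ✗
(1,2)R 2/5 ✗
(1,3)R 2/5 ✗
(1,4)B 1/3 ✗
(2,1)B 2/5 ✗
(2,2)B 3/8 ✗
(2,3)R 3/8 ✗
(2,4)B 3/5 ✗
(3,1)R 3/5 ✗
(3,2)R 4/8 ✗
(3,3)B 5/8 ✗
(3,4)B 4/5 ✓
(4,1)R 3/3 ✓
(4,2)R 3/6 ✗
(4,3)B 4/7 ✗
(4,4)B 4/5 ✓
(5,3)B 2/4 ✗
(5,4)R 0/3 ✗
Unsatisfied: (1,1), (1,2), (1,3), (1,4), (2,1), (2,2), (2,3), (2,4), (3,1), (3,2), (3,3), (4,2), (4,3), (5,3), (5,4) — 15 in total.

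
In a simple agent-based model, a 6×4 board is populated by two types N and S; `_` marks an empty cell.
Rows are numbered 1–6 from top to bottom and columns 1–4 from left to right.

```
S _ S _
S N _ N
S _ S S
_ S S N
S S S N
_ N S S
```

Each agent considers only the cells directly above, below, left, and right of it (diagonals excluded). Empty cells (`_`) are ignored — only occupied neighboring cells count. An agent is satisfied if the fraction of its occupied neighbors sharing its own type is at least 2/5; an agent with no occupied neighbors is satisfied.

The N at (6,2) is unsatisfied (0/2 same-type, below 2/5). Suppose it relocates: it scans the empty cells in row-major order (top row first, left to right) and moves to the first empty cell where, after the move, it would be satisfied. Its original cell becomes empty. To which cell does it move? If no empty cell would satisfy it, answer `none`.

Vacating (6,2). Empty cells in order:
  (1,2): 1/3 same-type → still unsatisfied.
  (1,4): 1/2 same-type → satisfied — stop here.

(1,4)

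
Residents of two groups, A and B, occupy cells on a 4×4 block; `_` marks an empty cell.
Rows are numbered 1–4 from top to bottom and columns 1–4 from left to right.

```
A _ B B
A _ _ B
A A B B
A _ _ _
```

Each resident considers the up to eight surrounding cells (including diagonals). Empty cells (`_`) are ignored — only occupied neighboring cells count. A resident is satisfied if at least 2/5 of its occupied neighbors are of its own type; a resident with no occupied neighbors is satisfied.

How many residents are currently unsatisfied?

0

Row 1: (1,1)A 1/1 ok · (1,3)B 2/2 ok · (1,4)B 2/2 ok
Row 2: (2,1)A 3/3 ok · (2,4)B 4/4 ok
Row 3: (3,1)A 3/3 ok · (3,2)A 3/4 ok · (3,3)B 2/3 ok · (3,4)B 2/2 ok
Row 4: (4,1)A 2/2 ok
Every one meets the threshold.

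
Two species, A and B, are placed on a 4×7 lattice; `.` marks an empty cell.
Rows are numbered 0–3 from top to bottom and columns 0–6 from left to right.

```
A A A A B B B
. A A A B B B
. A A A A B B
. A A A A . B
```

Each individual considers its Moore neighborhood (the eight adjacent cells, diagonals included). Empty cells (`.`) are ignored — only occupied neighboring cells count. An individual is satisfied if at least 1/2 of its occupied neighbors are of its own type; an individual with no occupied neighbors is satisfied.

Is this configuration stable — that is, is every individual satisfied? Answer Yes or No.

Yes

(0,0)A 2/2 ok
(0,1)A 4/4 ok
(0,2)A 5/5 ok
(0,3)A 3/5 ok
(0,4)B 3/5 ok
(0,5)B 5/5 ok
(0,6)B 3/3 ok
(1,1)A 6/6 ok
(1,2)A 8/8 ok
(1,3)A 6/8 ok
(1,4)B 4/8 ok
(1,5)B 7/8 ok
(1,6)B 5/5 ok
(2,1)A 5/5 ok
(2,2)A 8/8 ok
(2,3)A 7/8 ok
(2,4)A 4/7 ok
(2,5)B 5/7 ok
(2,6)B 4/4 ok
(3,1)A 3/3 ok
(3,2)A 5/5 ok
(3,3)A 5/5 ok
(3,4)A 3/4 ok
(3,6)B 2/2 ok
All meet the threshold, so the configuration is stable.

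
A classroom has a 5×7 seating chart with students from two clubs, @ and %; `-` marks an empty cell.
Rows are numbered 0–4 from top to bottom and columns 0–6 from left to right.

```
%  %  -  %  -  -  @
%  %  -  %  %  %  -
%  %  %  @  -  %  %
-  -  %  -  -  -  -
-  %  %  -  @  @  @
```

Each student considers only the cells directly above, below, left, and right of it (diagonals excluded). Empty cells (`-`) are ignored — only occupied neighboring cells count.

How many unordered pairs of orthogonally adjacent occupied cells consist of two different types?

Scan each occupied cell's neighbors to the right and below so each pair is counted once.
Row 0: %(0,0)–%(0,1)= %(0,0)–%(1,0)= %(0,1)–%(1,1)= %(0,3)–%(1,3)=  → 0/4 unlike.
Row 1: %(1,0)–%(1,1)= %(1,0)–%(2,0)= %(1,1)–%(2,1)= %(1,3)–%(1,4)= %(1,3)–@(2,3)≠ %(1,4)–%(1,5)= %(1,5)–%(2,5)=  → 1/7 unlike.
Row 2: %(2,0)–%(2,1)= %(2,1)–%(2,2)= %(2,2)–@(2,3)≠ %(2,2)–%(3,2)= %(2,5)–%(2,6)=  → 1/5 unlike.
Row 3: %(3,2)–%(4,2)=  → 0/1 unlike.
Row 4: %(4,1)–%(4,2)= @(4,4)–@(4,5)= @(4,5)–@(4,6)=  → 0/3 unlike.
Total adjacent occupied pairs: 20; unlike-type pairs: 2.

2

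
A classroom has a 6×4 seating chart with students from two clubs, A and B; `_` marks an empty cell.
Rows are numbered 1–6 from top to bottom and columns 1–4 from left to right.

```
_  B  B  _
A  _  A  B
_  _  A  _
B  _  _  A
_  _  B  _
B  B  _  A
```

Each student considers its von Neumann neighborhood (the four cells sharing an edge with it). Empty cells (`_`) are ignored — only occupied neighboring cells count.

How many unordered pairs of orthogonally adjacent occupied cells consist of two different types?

2

Scan each occupied cell's neighbors to the right and below so each pair is counted once.
From row 1: 1 unlike of 2 pairs (running 1/2).
From row 2: 1 unlike of 2 pairs (running 2/4).
From row 6: 0 unlike of 1 pairs (running 2/5).
Total adjacent occupied pairs: 5; unlike-type pairs: 2.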